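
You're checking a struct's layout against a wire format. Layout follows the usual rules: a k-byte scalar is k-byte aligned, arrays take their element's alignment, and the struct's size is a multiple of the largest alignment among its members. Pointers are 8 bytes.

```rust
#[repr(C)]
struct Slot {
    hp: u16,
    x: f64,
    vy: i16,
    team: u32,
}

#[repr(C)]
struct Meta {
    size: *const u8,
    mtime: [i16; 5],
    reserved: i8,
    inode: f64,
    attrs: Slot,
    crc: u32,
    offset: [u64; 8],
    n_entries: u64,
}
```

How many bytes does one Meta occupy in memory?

136 bytes

Slot: hp at 0 (size 2, align 2) → ends 2; pad 6 to align 8 for x; x at 8 (size 8, align 8) → ends 16; vy at 16 (size 2, align 2) → ends 18; pad 2 to align 4 for team; team at 20 (size 4, align 4) → ends 24; total 24 bytes, alignment 8
size at 0 (size 8, align 8) → ends 8
mtime at 8 (size 10, align 2) → ends 18
reserved at 18 (size 1, align 1) → ends 19
pad 5 to align 8 for inode
inode at 24 (size 8, align 8) → ends 32
attrs at 32 (size 24, align 8) → ends 56
crc at 56 (size 4, align 4) → ends 60
pad 4 to align 8 for offset
offset at 64 (size 64, align 8) → ends 128
n_entries at 128 (size 8, align 8) → ends 136
total 136 bytes, alignment 8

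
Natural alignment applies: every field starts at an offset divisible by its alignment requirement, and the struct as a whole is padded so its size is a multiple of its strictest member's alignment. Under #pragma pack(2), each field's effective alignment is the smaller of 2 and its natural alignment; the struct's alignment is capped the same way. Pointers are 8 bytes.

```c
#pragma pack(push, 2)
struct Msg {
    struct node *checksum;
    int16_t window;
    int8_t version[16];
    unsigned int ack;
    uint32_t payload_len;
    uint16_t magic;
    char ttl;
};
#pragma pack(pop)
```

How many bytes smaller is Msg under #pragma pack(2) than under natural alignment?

natural layout:
  @0: checksum [8B, align 8] → 8
  @8: window [2B, align 2] → 10
  @10: version [16B, align 1] → 26
  +2 pad (align 4)
  @28: ack [4B, align 4] → 32
  @32: payload_len [4B, align 4] → 36
  @36: magic [2B, align 2] → 38
  @38: ttl [1B, align 1] → 39
  +1 tail pad (align 8)
  size 40, align 8
packed(2) layout:
  @0: checksum [8B, align 2] → 8
  @8: window [2B, align 2] → 10
  @10: version [16B, align 1] → 26
  @26: ack [4B, align 2] → 30
  @30: payload_len [4B, align 2] → 34
  @34: magic [2B, align 2] → 36
  @36: ttl [1B, align 1] → 37
  +1 tail pad (align 2)
  size 38, align 2
40 − 38 = 2

2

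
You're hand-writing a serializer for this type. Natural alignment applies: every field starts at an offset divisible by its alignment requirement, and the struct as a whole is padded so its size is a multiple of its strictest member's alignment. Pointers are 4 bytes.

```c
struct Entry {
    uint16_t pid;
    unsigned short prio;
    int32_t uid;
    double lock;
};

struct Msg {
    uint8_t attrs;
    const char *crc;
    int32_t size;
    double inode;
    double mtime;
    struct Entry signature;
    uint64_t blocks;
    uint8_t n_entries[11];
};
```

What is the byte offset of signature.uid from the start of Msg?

36

Entry: 0..2  pid  (2B, 2-aligned); 2..4  prio  (2B, 2-aligned); 4..8  uid  (4B, 4-aligned); 8..16  lock  (8B, 8-aligned); sizeof = 16, alignof = 8
0..1  attrs  (1B, 1-aligned)
1..4  -- padding (3B)
4..8  crc  (4B, 4-aligned)
8..12  size  (4B, 4-aligned)
12..16  -- padding (4B)
16..24  inode  (8B, 8-aligned)
24..32  mtime  (8B, 8-aligned)
32..48  signature  (16B, 8-aligned)
within Entry: uid at 4
32 + 4 = 36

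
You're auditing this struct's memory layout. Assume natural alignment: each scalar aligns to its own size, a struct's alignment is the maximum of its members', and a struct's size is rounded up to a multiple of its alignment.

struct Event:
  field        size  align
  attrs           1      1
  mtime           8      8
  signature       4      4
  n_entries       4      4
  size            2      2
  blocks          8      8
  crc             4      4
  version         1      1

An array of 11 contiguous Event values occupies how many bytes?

@0: attrs [1B, align 1] → 1
+7 pad (align 8)
@8: mtime [8B, align 8] → 16
@16: signature [4B, align 4] → 20
@20: n_entries [4B, align 4] → 24
@24: size [2B, align 2] → 26
+6 pad (align 8)
@32: blocks [8B, align 8] → 40
@40: crc [4B, align 4] → 44
@44: version [1B, align 1] → 45
+3 tail pad (align 8)
size 48, align 8
array of 11: 11 × 48 = 528

528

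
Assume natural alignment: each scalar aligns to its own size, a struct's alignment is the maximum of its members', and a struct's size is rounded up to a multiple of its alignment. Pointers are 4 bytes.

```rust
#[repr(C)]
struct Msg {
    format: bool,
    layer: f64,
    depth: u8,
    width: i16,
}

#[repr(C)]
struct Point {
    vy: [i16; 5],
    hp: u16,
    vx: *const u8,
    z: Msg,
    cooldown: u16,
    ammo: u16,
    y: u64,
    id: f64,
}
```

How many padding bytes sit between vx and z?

Msg: format at 0 (size 1, align 1) → ends 1; pad 7 to align 8 for layer; layer at 8 (size 8, align 8) → ends 16; depth at 16 (size 1, align 1) → ends 17; pad 1 to align 2 for width; width at 18 (size 2, align 2) → ends 20; tail pad 4 to reach multiple of 8; total 24 bytes, alignment 8
vy at 0 (size 10, align 2) → ends 10
hp at 10 (size 2, align 2) → ends 12
vx at 12 (size 4, align 4) → ends 16
z at 16 (size 24, align 8) → ends 40

0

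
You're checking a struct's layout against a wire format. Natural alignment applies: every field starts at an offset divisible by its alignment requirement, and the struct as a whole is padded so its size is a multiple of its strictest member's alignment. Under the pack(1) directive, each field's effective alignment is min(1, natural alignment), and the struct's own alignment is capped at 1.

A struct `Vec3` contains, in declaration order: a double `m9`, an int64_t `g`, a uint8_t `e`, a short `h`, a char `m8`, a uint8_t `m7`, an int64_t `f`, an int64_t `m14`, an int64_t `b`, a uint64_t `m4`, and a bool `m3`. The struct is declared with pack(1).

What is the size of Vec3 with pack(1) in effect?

54

m9 at 0 (size 8, align 1) → ends 8
g at 8 (size 8, align 1) → ends 16
e at 16 (size 1, align 1) → ends 17
h at 17 (size 2, align 1) → ends 19
m8 at 19 (size 1, align 1) → ends 20
m7 at 20 (size 1, align 1) → ends 21
f at 21 (size 8, align 1) → ends 29
m14 at 29 (size 8, align 1) → ends 37
b at 37 (size 8, align 1) → ends 45
m4 at 45 (size 8, align 1) → ends 53
m3 at 53 (size 1, align 1) → ends 54
total 54 bytes, alignment 1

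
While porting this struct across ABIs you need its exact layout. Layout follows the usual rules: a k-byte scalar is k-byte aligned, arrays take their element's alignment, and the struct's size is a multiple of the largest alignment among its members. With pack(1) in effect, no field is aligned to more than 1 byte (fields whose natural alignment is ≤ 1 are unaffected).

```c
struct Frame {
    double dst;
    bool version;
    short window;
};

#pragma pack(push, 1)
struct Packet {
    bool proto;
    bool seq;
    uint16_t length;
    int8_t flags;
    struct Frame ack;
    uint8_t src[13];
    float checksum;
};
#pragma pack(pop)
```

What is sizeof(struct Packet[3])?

Frame: @0: dst [8B, align 8] → 8; @8: version [1B, align 1] → 9; +1 pad (align 2); @10: window [2B, align 2] → 12; +4 tail pad (align 8); size 16, align 8
@0: proto [1B, align 1] → 1
@1: seq [1B, align 1] → 2
@2: length [2B, align 1] → 4
@4: flags [1B, align 1] → 5
@5: ack [16B, align 1] → 21
@21: src [13B, align 1] → 34
@34: checksum [4B, align 1] → 38
size 38, align 1
array of 3: 3 × 38 = 114

114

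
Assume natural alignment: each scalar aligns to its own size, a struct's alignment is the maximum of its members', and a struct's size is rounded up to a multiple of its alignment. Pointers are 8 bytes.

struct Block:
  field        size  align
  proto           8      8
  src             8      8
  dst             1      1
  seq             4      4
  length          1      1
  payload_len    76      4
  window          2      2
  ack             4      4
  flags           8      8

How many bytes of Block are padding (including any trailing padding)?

@0: proto [8B, align 8] → 8
@8: src [8B, align 8] → 16
@16: dst [1B, align 1] → 17
+3 pad (align 4)
@20: seq [4B, align 4] → 24
@24: length [1B, align 1] → 25
+3 pad (align 4)
@28: payload_len [76B, align 4] → 104
@104: window [2B, align 2] → 106
+2 pad (align 4)
@108: ack [4B, align 4] → 112
@112: flags [8B, align 8] → 120
size 120, align 8
data bytes 112, size 120 → padding 8

8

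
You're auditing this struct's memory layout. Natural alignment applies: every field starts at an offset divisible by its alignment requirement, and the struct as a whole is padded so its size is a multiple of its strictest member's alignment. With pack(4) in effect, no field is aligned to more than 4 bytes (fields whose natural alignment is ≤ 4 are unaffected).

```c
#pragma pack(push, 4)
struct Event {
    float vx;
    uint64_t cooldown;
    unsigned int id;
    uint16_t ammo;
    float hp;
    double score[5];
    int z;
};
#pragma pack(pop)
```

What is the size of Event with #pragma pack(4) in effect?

68

vx at 0 (size 4, align 4) → ends 4
cooldown at 4 (size 8, align 4) → ends 12
id at 12 (size 4, align 4) → ends 16
ammo at 16 (size 2, align 2) → ends 18
pad 2 to align 4 for hp
hp at 20 (size 4, align 4) → ends 24
score at 24 (size 40, align 4) → ends 64
z at 64 (size 4, align 4) → ends 68
total 68 bytes, alignment 4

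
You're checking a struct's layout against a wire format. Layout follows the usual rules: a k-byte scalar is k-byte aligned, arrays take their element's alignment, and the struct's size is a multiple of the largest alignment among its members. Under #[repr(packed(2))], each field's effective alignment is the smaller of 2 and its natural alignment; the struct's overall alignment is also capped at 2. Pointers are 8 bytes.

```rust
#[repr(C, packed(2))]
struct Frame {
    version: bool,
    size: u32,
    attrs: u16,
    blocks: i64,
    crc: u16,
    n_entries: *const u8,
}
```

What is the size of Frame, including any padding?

26 bytes

@0: version [1B, align 1] → 1
+1 pad (align 2)
@2: size [4B, align 2] → 6
@6: attrs [2B, align 2] → 8
@8: blocks [8B, align 2] → 16
@16: crc [2B, align 2] → 18
@18: n_entries [8B, align 2] → 26
size 26, align 2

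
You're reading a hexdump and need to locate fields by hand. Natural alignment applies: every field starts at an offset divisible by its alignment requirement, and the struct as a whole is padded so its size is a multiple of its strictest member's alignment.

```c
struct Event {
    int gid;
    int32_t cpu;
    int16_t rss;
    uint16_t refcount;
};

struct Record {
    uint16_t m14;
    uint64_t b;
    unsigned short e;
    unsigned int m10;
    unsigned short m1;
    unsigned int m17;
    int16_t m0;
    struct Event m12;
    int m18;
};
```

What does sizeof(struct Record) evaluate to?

56 bytes

Event: @0: gid [4B, align 4] → 4; @4: cpu [4B, align 4] → 8; @8: rss [2B, align 2] → 10; @10: refcount [2B, align 2] → 12; size 12, align 4
@0: m14 [2B, align 2] → 2
+6 pad (align 8)
@8: b [8B, align 8] → 16
@16: e [2B, align 2] → 18
+2 pad (align 4)
@20: m10 [4B, align 4] → 24
@24: m1 [2B, align 2] → 26
+2 pad (align 4)
@28: m17 [4B, align 4] → 32
@32: m0 [2B, align 2] → 34
+2 pad (align 4)
@36: m12 [12B, align 4] → 48
@48: m18 [4B, align 4] → 52
+4 tail pad (align 8)
size 56, align 8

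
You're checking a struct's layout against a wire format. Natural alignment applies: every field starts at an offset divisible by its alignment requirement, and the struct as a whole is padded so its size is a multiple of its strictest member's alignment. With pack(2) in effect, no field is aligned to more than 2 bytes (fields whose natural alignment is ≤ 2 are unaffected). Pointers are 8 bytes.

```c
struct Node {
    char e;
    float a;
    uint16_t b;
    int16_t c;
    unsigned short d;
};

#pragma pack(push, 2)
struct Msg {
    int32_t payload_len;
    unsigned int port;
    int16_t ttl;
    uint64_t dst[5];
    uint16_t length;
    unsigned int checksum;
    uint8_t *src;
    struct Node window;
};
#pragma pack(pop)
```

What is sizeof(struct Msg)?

80

Node: @0: e [1B, align 1] → 1; +3 pad (align 4); @4: a [4B, align 4] → 8; @8: b [2B, align 2] → 10; @10: c [2B, align 2] → 12; @12: d [2B, align 2] → 14; +2 tail pad (align 4); size 16, align 4
@0: payload_len [4B, align 2] → 4
@4: port [4B, align 2] → 8
@8: ttl [2B, align 2] → 10
@10: dst [40B, align 2] → 50
@50: length [2B, align 2] → 52
@52: checksum [4B, align 2] → 56
@56: src [8B, align 2] → 64
@64: window [16B, align 2] → 80
size 80, align 2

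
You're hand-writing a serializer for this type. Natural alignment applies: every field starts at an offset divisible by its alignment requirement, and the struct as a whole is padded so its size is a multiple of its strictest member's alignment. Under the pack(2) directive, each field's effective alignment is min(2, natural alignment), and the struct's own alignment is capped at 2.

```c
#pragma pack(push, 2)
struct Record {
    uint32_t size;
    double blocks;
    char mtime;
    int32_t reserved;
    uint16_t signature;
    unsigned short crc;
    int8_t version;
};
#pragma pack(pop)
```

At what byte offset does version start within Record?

22

@0: size [4B, align 2] → 4
@4: blocks [8B, align 2] → 12
@12: mtime [1B, align 1] → 13
+1 pad (align 2)
@14: reserved [4B, align 2] → 18
@18: signature [2B, align 2] → 20
@20: crc [2B, align 2] → 22
@22: version [1B, align 1] → 23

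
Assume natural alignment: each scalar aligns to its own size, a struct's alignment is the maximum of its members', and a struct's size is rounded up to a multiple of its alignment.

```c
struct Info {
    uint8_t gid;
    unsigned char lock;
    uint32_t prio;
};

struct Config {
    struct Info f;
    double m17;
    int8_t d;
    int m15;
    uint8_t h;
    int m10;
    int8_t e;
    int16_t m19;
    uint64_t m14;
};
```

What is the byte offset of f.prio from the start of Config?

Info: gid at 0 (size 1, align 1) → ends 1; lock at 1 (size 1, align 1) → ends 2; pad 2 to align 4 for prio; prio at 4 (size 4, align 4) → ends 8; total 8 bytes, alignment 4
f at 0 (size 8, align 4) → ends 8
within Info: prio at 4
0 + 4 = 4

4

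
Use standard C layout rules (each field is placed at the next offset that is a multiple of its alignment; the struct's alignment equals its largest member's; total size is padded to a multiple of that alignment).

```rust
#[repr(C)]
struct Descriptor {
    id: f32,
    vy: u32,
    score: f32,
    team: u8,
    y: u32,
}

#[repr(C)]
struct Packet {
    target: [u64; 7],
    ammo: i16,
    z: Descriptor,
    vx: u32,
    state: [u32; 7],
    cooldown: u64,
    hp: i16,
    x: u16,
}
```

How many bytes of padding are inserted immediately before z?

Descriptor: @0: id [4B, align 4] → 4; @4: vy [4B, align 4] → 8; @8: score [4B, align 4] → 12; @12: team [1B, align 1] → 13; +3 pad (align 4); @16: y [4B, align 4] → 20; size 20, align 4
@0: target [56B, align 8] → 56
@56: ammo [2B, align 2] → 58
+2 pad (align 4)
@60: z [20B, align 4] → 80

2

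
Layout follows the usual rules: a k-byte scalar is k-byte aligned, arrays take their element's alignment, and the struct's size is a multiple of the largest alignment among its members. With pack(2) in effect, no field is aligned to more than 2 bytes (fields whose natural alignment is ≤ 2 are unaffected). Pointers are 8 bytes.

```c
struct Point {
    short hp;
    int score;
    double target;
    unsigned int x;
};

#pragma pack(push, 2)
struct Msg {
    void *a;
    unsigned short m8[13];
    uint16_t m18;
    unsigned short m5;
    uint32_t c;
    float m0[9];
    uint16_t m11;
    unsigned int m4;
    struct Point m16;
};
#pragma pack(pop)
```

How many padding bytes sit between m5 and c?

Point: 0..2  hp  (2B, 2-aligned); 2..4  -- padding (2B); 4..8  score  (4B, 4-aligned); 8..16  target  (8B, 8-aligned); 16..20  x  (4B, 4-aligned); 20..24  -- tail padding (4B); sizeof = 24, alignof = 8
0..8  a  (8B, 2-aligned)
8..34  m8  (26B, 2-aligned)
34..36  m18  (2B, 2-aligned)
36..38  m5  (2B, 2-aligned)
38..42  c  (4B, 2-aligned)

0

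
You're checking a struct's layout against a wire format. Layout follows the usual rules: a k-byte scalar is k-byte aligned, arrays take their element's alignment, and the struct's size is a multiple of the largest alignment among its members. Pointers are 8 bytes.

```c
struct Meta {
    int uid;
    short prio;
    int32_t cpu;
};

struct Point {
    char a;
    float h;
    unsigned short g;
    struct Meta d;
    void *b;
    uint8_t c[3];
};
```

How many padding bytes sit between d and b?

Meta: 0..4  uid  (4B, 4-aligned); 4..6  prio  (2B, 2-aligned); 6..8  -- padding (2B); 8..12  cpu  (4B, 4-aligned); sizeof = 12, alignof = 4
0..1  a  (1B, 1-aligned)
1..4  -- padding (3B)
4..8  h  (4B, 4-aligned)
8..10  g  (2B, 2-aligned)
10..12  -- padding (2B)
12..24  d  (12B, 4-aligned)
24..32  b  (8B, 8-aligned)

0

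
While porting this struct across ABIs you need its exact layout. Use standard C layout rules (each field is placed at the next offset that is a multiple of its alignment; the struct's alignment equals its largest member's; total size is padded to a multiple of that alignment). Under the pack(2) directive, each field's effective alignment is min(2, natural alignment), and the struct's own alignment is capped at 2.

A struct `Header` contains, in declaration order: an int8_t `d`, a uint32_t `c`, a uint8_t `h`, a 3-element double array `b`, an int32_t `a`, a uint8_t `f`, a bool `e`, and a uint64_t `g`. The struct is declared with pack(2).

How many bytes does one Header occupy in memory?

46 bytes

0..1  d  (1B, 1-aligned)
1..2  -- padding (1B)
2..6  c  (4B, 2-aligned)
6..7  h  (1B, 1-aligned)
7..8  -- padding (1B)
8..32  b  (24B, 2-aligned)
32..36  a  (4B, 2-aligned)
36..37  f  (1B, 1-aligned)
37..38  e  (1B, 1-aligned)
38..46  g  (8B, 2-aligned)
sizeof = 46, alignof = 2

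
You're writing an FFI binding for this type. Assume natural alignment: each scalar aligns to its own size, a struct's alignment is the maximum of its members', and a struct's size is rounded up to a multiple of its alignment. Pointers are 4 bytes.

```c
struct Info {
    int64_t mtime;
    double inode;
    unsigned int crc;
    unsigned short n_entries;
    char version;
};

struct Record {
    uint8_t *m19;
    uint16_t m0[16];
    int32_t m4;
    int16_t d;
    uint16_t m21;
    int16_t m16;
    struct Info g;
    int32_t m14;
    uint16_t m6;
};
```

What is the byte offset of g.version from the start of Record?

Info: mtime at 0 (size 8, align 8) → ends 8; inode at 8 (size 8, align 8) → ends 16; crc at 16 (size 4, align 4) → ends 20; n_entries at 20 (size 2, align 2) → ends 22; version at 22 (size 1, align 1) → ends 23; tail pad 1 to reach multiple of 8; total 24 bytes, alignment 8
m19 at 0 (size 4, align 4) → ends 4
m0 at 4 (size 32, align 2) → ends 36
m4 at 36 (size 4, align 4) → ends 40
d at 40 (size 2, align 2) → ends 42
m21 at 42 (size 2, align 2) → ends 44
m16 at 44 (size 2, align 2) → ends 46
pad 2 to align 8 for g
g at 48 (size 24, align 8) → ends 72
within Info: version at 22
48 + 22 = 70

70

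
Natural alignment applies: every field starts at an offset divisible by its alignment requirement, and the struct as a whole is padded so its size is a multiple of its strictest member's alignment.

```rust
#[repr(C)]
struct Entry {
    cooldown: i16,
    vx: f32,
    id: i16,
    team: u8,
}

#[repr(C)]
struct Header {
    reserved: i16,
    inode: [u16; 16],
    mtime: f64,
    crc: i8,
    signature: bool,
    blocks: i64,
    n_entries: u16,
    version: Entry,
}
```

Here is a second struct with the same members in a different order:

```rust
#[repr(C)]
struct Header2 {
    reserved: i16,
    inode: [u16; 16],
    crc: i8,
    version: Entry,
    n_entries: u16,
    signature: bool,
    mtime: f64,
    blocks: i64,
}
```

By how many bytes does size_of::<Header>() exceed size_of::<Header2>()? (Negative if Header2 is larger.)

8

Entry: @0: cooldown [2B, align 2] → 2; +2 pad (align 4); @4: vx [4B, align 4] → 8; @8: id [2B, align 2] → 10; @10: team [1B, align 1] → 11; +1 tail pad (align 4); size 12, align 4
@0: reserved [2B, align 2] → 2
@2: inode [32B, align 2] → 34
+6 pad (align 8)
@40: mtime [8B, align 8] → 48
@48: crc [1B, align 1] → 49
@49: signature [1B, align 1] → 50
+6 pad (align 8)
@56: blocks [8B, align 8] → 64
@64: n_entries [2B, align 2] → 66
+2 pad (align 4)
@68: version [12B, align 4] → 80
size 80, align 8
— Header2 —
@0: reserved [2B, align 2] → 2
@2: inode [32B, align 2] → 34
@34: crc [1B, align 1] → 35
+1 pad (align 4)
@36: version [12B, align 4] → 48
@48: n_entries [2B, align 2] → 50
@50: signature [1B, align 1] → 51
+5 pad (align 8)
@56: mtime [8B, align 8] → 64
@64: blocks [8B, align 8] → 72
size 72, align 8
80 − 72 = 8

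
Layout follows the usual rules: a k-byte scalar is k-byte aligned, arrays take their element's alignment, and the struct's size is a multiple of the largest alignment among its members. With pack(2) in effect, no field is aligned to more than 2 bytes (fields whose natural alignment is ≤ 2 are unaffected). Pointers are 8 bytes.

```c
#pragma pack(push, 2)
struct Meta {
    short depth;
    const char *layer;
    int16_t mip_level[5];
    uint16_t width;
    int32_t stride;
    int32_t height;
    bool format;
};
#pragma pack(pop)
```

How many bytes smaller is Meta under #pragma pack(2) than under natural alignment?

natural layout:
  @0: depth [2B, align 2] → 2
  +6 pad (align 8)
  @8: layer [8B, align 8] → 16
  @16: mip_level [10B, align 2] → 26
  @26: width [2B, align 2] → 28
  @28: stride [4B, align 4] → 32
  @32: height [4B, align 4] → 36
  @36: format [1B, align 1] → 37
  +3 tail pad (align 8)
  size 40, align 8
packed(2) layout:
  @0: depth [2B, align 2] → 2
  @2: layer [8B, align 2] → 10
  @10: mip_level [10B, align 2] → 20
  @20: width [2B, align 2] → 22
  @22: stride [4B, align 2] → 26
  @26: height [4B, align 2] → 30
  @30: format [1B, align 1] → 31
  +1 tail pad (align 2)
  size 32, align 2
40 − 32 = 8

8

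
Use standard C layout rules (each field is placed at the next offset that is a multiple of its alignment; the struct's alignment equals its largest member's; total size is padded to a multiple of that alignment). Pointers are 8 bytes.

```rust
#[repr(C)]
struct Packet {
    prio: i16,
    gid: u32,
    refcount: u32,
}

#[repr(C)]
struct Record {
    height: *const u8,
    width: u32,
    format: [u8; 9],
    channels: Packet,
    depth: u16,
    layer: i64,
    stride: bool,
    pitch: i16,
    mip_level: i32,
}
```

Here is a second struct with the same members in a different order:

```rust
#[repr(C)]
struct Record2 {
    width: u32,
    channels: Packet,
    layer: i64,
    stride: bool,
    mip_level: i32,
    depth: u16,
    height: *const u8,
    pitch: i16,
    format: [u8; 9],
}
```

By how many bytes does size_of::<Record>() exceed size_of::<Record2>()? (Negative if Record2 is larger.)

Packet: 0..2  prio  (2B, 2-aligned); 2..4  -- padding (2B); 4..8  gid  (4B, 4-aligned); 8..12  refcount  (4B, 4-aligned); sizeof = 12, alignof = 4
0..8  height  (8B, 8-aligned)
8..12  width  (4B, 4-aligned)
12..21  format  (9B, 1-aligned)
21..24  -- padding (3B)
24..36  channels  (12B, 4-aligned)
36..38  depth  (2B, 2-aligned)
38..40  -- padding (2B)
40..48  layer  (8B, 8-aligned)
48..49  stride  (1B, 1-aligned)
49..50  -- padding (1B)
50..52  pitch  (2B, 2-aligned)
52..56  mip_level  (4B, 4-aligned)
sizeof = 56, alignof = 8
— Record2 —
0..4  width  (4B, 4-aligned)
4..16  channels  (12B, 4-aligned)
16..24  layer  (8B, 8-aligned)
24..25  stride  (1B, 1-aligned)
25..28  -- padding (3B)
28..32  mip_level  (4B, 4-aligned)
32..34  depth  (2B, 2-aligned)
34..40  -- padding (6B)
40..48  height  (8B, 8-aligned)
48..50  pitch  (2B, 2-aligned)
50..59  format  (9B, 1-aligned)
59..64  -- tail padding (5B)
sizeof = 64, alignof = 8
56 − 64 = -8

-8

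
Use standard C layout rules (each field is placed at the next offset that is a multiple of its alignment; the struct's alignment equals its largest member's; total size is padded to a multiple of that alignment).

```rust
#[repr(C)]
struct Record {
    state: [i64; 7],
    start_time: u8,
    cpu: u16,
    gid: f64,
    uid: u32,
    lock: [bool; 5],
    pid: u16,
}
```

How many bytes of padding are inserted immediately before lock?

0..56  state  (56B, 8-aligned)
56..57  start_time  (1B, 1-aligned)
57..58  -- padding (1B)
58..60  cpu  (2B, 2-aligned)
60..64  -- padding (4B)
64..72  gid  (8B, 8-aligned)
72..76  uid  (4B, 4-aligned)
76..81  lock  (5B, 1-aligned)

0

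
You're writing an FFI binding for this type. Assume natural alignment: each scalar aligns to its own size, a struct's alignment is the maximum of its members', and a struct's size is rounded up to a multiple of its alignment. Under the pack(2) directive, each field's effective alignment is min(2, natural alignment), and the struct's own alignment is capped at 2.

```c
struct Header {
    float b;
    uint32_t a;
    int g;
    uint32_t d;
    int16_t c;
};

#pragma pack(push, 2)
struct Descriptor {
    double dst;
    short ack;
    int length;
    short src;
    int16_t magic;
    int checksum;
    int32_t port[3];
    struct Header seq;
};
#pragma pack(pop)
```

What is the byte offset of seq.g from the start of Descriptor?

Header: b at 0 (size 4, align 4) → ends 4; a at 4 (size 4, align 4) → ends 8; g at 8 (size 4, align 4) → ends 12; d at 12 (size 4, align 4) → ends 16; c at 16 (size 2, align 2) → ends 18; tail pad 2 to reach multiple of 4; total 20 bytes, alignment 4
dst at 0 (size 8, align 2) → ends 8
ack at 8 (size 2, align 2) → ends 10
length at 10 (size 4, align 2) → ends 14
src at 14 (size 2, align 2) → ends 16
magic at 16 (size 2, align 2) → ends 18
checksum at 18 (size 4, align 2) → ends 22
port at 22 (size 12, align 2) → ends 34
seq at 34 (size 20, align 2) → ends 54
within Header: g at 8
34 + 8 = 42

42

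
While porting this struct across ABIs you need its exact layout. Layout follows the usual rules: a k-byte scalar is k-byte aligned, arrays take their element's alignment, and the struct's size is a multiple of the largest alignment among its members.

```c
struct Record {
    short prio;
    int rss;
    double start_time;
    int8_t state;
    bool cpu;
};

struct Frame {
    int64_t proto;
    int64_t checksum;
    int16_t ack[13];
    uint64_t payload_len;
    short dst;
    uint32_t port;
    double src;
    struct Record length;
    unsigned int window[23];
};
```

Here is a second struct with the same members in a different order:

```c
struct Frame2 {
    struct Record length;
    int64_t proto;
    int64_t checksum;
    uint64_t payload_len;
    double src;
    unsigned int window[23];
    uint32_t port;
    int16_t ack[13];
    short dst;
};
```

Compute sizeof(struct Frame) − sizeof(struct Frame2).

Record: @0: prio [2B, align 2] → 2; +2 pad (align 4); @4: rss [4B, align 4] → 8; @8: start_time [8B, align 8] → 16; @16: state [1B, align 1] → 17; @17: cpu [1B, align 1] → 18; +6 tail pad (align 8); size 24, align 8
@0: proto [8B, align 8] → 8
@8: checksum [8B, align 8] → 16
@16: ack [26B, align 2] → 42
+6 pad (align 8)
@48: payload_len [8B, align 8] → 56
@56: dst [2B, align 2] → 58
+2 pad (align 4)
@60: port [4B, align 4] → 64
@64: src [8B, align 8] → 72
@72: length [24B, align 8] → 96
@96: window [92B, align 4] → 188
+4 tail pad (align 8)
size 192, align 8
— Frame2 —
@0: length [24B, align 8] → 24
@24: proto [8B, align 8] → 32
@32: checksum [8B, align 8] → 40
@40: payload_len [8B, align 8] → 48
@48: src [8B, align 8] → 56
@56: window [92B, align 4] → 148
@148: port [4B, align 4] → 152
@152: ack [26B, align 2] → 178
@178: dst [2B, align 2] → 180
+4 tail pad (align 8)
size 184, align 8
192 − 184 = 8

8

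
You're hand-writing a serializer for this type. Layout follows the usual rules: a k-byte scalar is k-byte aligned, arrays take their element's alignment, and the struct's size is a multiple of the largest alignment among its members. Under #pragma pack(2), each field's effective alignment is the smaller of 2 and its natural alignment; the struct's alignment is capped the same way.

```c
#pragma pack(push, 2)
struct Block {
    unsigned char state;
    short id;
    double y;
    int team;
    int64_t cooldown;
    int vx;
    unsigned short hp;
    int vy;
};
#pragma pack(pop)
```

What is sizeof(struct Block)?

0..1  state  (1B, 1-aligned)
1..2  -- padding (1B)
2..4  id  (2B, 2-aligned)
4..12  y  (8B, 2-aligned)
12..16  team  (4B, 2-aligned)
16..24  cooldown  (8B, 2-aligned)
24..28  vx  (4B, 2-aligned)
28..30  hp  (2B, 2-aligned)
30..34  vy  (4B, 2-aligned)
sizeof = 34, alignof = 2

34 bytes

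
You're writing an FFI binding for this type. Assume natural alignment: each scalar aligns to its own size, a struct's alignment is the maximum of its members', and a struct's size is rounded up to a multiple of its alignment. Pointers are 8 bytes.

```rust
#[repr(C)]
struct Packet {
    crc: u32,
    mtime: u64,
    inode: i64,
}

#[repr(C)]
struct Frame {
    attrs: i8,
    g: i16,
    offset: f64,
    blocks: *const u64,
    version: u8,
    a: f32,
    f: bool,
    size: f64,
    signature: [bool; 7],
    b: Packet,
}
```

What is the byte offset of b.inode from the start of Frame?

72

Packet: 0..4  crc  (4B, 4-aligned); 4..8  -- padding (4B); 8..16  mtime  (8B, 8-aligned); 16..24  inode  (8B, 8-aligned); sizeof = 24, alignof = 8
0..1  attrs  (1B, 1-aligned)
1..2  -- padding (1B)
2..4  g  (2B, 2-aligned)
4..8  -- padding (4B)
8..16  offset  (8B, 8-aligned)
16..24  blocks  (8B, 8-aligned)
24..25  version  (1B, 1-aligned)
25..28  -- padding (3B)
28..32  a  (4B, 4-aligned)
32..33  f  (1B, 1-aligned)
33..40  -- padding (7B)
40..48  size  (8B, 8-aligned)
48..55  signature  (7B, 1-aligned)
55..56  -- padding (1B)
56..80  b  (24B, 8-aligned)
within Packet: inode at 16
56 + 16 = 72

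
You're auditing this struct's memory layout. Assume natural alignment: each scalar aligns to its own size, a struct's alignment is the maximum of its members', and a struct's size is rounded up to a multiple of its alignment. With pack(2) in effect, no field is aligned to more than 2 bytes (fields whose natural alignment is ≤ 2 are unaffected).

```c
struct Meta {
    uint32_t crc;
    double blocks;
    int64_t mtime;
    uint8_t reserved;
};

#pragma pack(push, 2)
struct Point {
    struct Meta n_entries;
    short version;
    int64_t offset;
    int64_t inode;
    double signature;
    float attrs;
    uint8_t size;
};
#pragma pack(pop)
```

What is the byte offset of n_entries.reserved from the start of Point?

24

Meta: 0..4  crc  (4B, 4-aligned); 4..8  -- padding (4B); 8..16  blocks  (8B, 8-aligned); 16..24  mtime  (8B, 8-aligned); 24..25  reserved  (1B, 1-aligned); 25..32  -- tail padding (7B); sizeof = 32, alignof = 8
0..32  n_entries  (32B, 2-aligned)
within Meta: reserved at 24
0 + 24 = 24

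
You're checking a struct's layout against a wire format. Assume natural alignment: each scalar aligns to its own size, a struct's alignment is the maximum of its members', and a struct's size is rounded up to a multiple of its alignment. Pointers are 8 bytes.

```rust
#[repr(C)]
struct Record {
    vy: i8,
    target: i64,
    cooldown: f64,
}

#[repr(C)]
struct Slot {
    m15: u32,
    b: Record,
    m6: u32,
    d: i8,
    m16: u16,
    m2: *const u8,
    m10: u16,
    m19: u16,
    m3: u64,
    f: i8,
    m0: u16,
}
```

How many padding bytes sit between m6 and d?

Record: vy at 0 (size 1, align 1) → ends 1; pad 7 to align 8 for target; target at 8 (size 8, align 8) → ends 16; cooldown at 16 (size 8, align 8) → ends 24; total 24 bytes, alignment 8
m15 at 0 (size 4, align 4) → ends 4
pad 4 to align 8 for b
b at 8 (size 24, align 8) → ends 32
m6 at 32 (size 4, align 4) → ends 36
d at 36 (size 1, align 1) → ends 37

0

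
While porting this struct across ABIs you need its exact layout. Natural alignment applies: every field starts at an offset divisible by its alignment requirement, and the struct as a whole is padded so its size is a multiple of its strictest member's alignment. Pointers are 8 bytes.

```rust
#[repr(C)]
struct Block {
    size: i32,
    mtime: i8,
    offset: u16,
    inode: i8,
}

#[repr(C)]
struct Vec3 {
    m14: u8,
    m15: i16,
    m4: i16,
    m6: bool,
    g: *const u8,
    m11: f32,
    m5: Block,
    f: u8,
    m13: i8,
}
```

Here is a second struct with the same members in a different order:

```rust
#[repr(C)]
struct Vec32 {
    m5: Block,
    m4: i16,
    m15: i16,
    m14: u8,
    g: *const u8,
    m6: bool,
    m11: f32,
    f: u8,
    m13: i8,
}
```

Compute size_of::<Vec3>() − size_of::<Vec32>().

-8

Block: 0..4  size  (4B, 4-aligned); 4..5  mtime  (1B, 1-aligned); 5..6  -- padding (1B); 6..8  offset  (2B, 2-aligned); 8..9  inode  (1B, 1-aligned); 9..12  -- tail padding (3B); sizeof = 12, alignof = 4
0..1  m14  (1B, 1-aligned)
1..2  -- padding (1B)
2..4  m15  (2B, 2-aligned)
4..6  m4  (2B, 2-aligned)
6..7  m6  (1B, 1-aligned)
7..8  -- padding (1B)
8..16  g  (8B, 8-aligned)
16..20  m11  (4B, 4-aligned)
20..32  m5  (12B, 4-aligned)
32..33  f  (1B, 1-aligned)
33..34  m13  (1B, 1-aligned)
34..40  -- tail padding (6B)
sizeof = 40, alignof = 8
— Vec32 —
0..12  m5  (12B, 4-aligned)
12..14  m4  (2B, 2-aligned)
14..16  m15  (2B, 2-aligned)
16..17  m14  (1B, 1-aligned)
17..24  -- padding (7B)
24..32  g  (8B, 8-aligned)
32..33  m6  (1B, 1-aligned)
33..36  -- padding (3B)
36..40  m11  (4B, 4-aligned)
40..41  f  (1B, 1-aligned)
41..42  m13  (1B, 1-aligned)
42..48  -- tail padding (6B)
sizeof = 48, alignof = 8
40 − 48 = -8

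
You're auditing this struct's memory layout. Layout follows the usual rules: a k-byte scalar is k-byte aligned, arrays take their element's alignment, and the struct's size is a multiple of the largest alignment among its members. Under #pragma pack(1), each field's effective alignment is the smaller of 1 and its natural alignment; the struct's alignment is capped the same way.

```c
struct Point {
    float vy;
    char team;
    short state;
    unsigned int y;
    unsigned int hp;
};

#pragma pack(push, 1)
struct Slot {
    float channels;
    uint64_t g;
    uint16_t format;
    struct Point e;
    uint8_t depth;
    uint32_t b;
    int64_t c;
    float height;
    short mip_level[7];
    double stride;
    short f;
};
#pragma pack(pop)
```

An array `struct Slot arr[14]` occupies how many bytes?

994

Point: vy at 0 (size 4, align 4) → ends 4; team at 4 (size 1, align 1) → ends 5; pad 1 to align 2 for state; state at 6 (size 2, align 2) → ends 8; y at 8 (size 4, align 4) → ends 12; hp at 12 (size 4, align 4) → ends 16; total 16 bytes, alignment 4
channels at 0 (size 4, align 1) → ends 4
g at 4 (size 8, align 1) → ends 12
format at 12 (size 2, align 1) → ends 14
e at 14 (size 16, align 1) → ends 30
depth at 30 (size 1, align 1) → ends 31
b at 31 (size 4, align 1) → ends 35
c at 35 (size 8, align 1) → ends 43
height at 43 (size 4, align 1) → ends 47
mip_level at 47 (size 14, align 1) → ends 61
stride at 61 (size 8, align 1) → ends 69
f at 69 (size 2, align 1) → ends 71
total 71 bytes, alignment 1
array of 14: 14 × 71 = 994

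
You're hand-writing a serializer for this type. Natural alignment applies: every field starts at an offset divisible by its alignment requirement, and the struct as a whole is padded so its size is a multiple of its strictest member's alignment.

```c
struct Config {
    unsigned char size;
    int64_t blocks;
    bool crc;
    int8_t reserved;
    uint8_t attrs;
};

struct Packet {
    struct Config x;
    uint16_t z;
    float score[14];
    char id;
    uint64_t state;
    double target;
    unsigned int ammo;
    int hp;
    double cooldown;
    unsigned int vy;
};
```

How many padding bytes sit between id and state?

Config: @0: size [1B, align 1] → 1; +7 pad (align 8); @8: blocks [8B, align 8] → 16; @16: crc [1B, align 1] → 17; @17: reserved [1B, align 1] → 18; @18: attrs [1B, align 1] → 19; +5 tail pad (align 8); size 24, align 8
@0: x [24B, align 8] → 24
@24: z [2B, align 2] → 26
+2 pad (align 4)
@28: score [56B, align 4] → 84
@84: id [1B, align 1] → 85
+3 pad (align 8)
@88: state [8B, align 8] → 96

3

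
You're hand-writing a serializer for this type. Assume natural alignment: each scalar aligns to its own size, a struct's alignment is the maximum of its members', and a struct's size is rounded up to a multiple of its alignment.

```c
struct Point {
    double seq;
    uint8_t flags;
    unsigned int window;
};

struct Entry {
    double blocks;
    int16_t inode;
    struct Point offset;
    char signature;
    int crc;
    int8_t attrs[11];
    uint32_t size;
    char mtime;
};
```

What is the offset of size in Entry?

Point: 0..8  seq  (8B, 8-aligned); 8..9  flags  (1B, 1-aligned); 9..12  -- padding (3B); 12..16  window  (4B, 4-aligned); sizeof = 16, alignof = 8
0..8  blocks  (8B, 8-aligned)
8..10  inode  (2B, 2-aligned)
10..16  -- padding (6B)
16..32  offset  (16B, 8-aligned)
32..33  signature  (1B, 1-aligned)
33..36  -- padding (3B)
36..40  crc  (4B, 4-aligned)
40..51  attrs  (11B, 1-aligned)
51..52  -- padding (1B)
52..56  size  (4B, 4-aligned)

52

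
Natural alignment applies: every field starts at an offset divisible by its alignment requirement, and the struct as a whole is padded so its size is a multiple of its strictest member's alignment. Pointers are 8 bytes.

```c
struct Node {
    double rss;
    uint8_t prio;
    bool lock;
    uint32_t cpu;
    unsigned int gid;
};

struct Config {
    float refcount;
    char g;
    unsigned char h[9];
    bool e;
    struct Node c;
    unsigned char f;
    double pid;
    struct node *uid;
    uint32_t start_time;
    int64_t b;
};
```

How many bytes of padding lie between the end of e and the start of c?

Node: @0: rss [8B, align 8] → 8; @8: prio [1B, align 1] → 9; @9: lock [1B, align 1] → 10; +2 pad (align 4); @12: cpu [4B, align 4] → 16; @16: gid [4B, align 4] → 20; +4 tail pad (align 8); size 24, align 8
@0: refcount [4B, align 4] → 4
@4: g [1B, align 1] → 5
@5: h [9B, align 1] → 14
@14: e [1B, align 1] → 15
+1 pad (align 8)
@16: c [24B, align 8] → 40

1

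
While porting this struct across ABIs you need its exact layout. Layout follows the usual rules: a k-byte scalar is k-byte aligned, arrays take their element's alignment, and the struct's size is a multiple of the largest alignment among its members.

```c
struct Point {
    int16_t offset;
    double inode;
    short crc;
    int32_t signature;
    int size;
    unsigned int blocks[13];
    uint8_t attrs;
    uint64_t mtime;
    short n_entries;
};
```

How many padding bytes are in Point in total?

21

offset at 0 (size 2, align 2) → ends 2
pad 6 to align 8 for inode
inode at 8 (size 8, align 8) → ends 16
crc at 16 (size 2, align 2) → ends 18
pad 2 to align 4 for signature
signature at 20 (size 4, align 4) → ends 24
size at 24 (size 4, align 4) → ends 28
blocks at 28 (size 52, align 4) → ends 80
attrs at 80 (size 1, align 1) → ends 81
pad 7 to align 8 for mtime
mtime at 88 (size 8, align 8) → ends 96
n_entries at 96 (size 2, align 2) → ends 98
tail pad 6 to reach multiple of 8
total 104 bytes, alignment 8
data bytes 83, size 104 → padding 21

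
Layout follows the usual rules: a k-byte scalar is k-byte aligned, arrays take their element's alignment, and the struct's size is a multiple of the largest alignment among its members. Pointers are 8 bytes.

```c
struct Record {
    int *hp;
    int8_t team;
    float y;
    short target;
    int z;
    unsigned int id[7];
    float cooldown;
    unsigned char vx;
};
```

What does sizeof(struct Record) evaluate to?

@0: hp [8B, align 8] → 8
@8: team [1B, align 1] → 9
+3 pad (align 4)
@12: y [4B, align 4] → 16
@16: target [2B, align 2] → 18
+2 pad (align 4)
@20: z [4B, align 4] → 24
@24: id [28B, align 4] → 52
@52: cooldown [4B, align 4] → 56
@56: vx [1B, align 1] → 57
+7 tail pad (align 8)
size 64, align 8

64 bytes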